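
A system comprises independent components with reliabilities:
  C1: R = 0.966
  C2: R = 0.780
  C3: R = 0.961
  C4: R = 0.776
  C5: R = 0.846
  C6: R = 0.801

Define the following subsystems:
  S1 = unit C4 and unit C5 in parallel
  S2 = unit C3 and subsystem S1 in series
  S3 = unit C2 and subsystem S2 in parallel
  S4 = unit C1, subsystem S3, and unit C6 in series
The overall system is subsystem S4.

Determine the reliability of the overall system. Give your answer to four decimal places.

0.7615

Parallel (C4 and C5): 1 − (1 − 0.776000)(1 − 0.846000) = 0.965504
Series (C3 and [0.965504]): 0.961000 × 0.965504 = 0.927849
Parallel (C2 and [0.927849]): 1 − (1 − 0.780000)(1 − 0.927849) = 0.984127
Series (C1, [0.984127], and C6): 0.966000 × 0.984127 × 0.801000 = 0.7615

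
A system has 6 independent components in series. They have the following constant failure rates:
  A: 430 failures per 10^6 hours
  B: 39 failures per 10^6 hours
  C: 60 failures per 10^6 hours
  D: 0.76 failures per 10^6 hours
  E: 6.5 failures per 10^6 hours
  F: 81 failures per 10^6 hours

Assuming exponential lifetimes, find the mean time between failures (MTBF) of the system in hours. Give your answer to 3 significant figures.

Series of exponential components: λ_sys = Σ λ_i
λ_sys = 0.00043 + 0.000039 + 0.000060 + 0.00000076 + 0.0000065 + 0.000081 = 6.1726e-04 /h
MTBF = 1 / λ_sys = 1620 h

1620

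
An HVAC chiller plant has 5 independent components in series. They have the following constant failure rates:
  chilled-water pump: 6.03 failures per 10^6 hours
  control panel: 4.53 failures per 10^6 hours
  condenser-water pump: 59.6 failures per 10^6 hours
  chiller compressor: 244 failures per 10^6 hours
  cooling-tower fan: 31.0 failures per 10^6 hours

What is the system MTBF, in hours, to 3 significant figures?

Series of exponential components: λ_sys = Σ λ_i
λ_sys = 0.00000603 + 0.00000453 + 0.0000596 + 0.000244 + 0.0000310 = 3.4516e-04 /h
MTBF = 1 / λ_sys = 2900 h

2900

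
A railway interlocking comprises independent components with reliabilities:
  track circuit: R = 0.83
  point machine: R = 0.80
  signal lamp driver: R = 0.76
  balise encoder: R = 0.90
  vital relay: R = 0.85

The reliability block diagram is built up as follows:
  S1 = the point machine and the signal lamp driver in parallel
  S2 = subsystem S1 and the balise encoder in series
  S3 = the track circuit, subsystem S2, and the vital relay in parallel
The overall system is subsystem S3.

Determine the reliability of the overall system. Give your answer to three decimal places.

Parallel (point machine and signal lamp driver): 1 − (1 − 0.80000)(1 − 0.76000) = 0.95200
Series ([0.95200] and balise encoder): 0.95200 × 0.90000 = 0.85680
Parallel (track circuit, [0.85680], and vital relay): 1 − (1 − 0.83000)(1 − 0.85680)(1 − 0.85000) = 0.996

0.996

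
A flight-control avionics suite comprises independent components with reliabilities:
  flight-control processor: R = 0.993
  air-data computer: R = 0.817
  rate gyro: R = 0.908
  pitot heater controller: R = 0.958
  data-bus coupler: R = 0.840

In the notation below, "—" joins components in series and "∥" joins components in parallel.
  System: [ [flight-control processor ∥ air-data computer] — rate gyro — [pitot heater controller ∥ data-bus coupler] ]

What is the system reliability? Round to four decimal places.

Parallel (flight-control processor and air-data computer): 1 − (1 − 0.993000)(1 − 0.817000) = 0.998719
Parallel (pitot heater controller and data-bus coupler): 1 − (1 − 0.958000)(1 − 0.840000) = 0.993280
Series ([0.998719], rate gyro, and [0.993280]): 0.998719 × 0.908000 × 0.993280 = 0.9007

0.9007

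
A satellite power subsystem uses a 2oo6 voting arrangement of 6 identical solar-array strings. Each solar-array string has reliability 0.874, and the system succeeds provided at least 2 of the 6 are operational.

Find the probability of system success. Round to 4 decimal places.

R = Σ_{i=2}^{6} C(6,i) p^i (1−p)^{6−i} with p = 0.874
C(6,2)·0.874^2·0.126^4 = 0.002888
C(6,3)·0.874^3·0.126^3 = 0.026710
C(6,4)·0.874^4·0.126^2 = 0.138956
C(6,5)·0.874^5·0.126^1 = 0.385548
C(6,6)·0.874^6·0.126^0 = 0.445727
Sum = 0.9998

0.9998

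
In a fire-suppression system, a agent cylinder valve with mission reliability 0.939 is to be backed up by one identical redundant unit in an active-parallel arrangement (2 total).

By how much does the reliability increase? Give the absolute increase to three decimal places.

0.057

R_before = 0.939
R_after = 1 − (1 − 0.939)^2 = 0.996
ΔR = 0.996 − 0.939 = 0.057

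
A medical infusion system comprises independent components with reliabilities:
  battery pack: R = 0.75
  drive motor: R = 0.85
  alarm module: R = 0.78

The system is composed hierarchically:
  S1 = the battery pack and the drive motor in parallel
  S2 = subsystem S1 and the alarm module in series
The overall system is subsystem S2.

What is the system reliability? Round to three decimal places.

0.751

Parallel (battery pack and drive motor): 1 − (1 − 0.75000)(1 − 0.85000) = 0.96250
Series ([0.96250] and alarm module): 0.96250 × 0.78000 = 0.751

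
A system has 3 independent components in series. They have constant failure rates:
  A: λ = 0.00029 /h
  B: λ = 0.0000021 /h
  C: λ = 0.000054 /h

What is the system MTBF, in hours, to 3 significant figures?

2890

Series of exponential components: λ_sys = Σ λ_i
λ_sys = 0.00029 + 0.0000021 + 0.000054 = 3.4610e-04 /h
MTBF = 1 / λ_sys = 2890 h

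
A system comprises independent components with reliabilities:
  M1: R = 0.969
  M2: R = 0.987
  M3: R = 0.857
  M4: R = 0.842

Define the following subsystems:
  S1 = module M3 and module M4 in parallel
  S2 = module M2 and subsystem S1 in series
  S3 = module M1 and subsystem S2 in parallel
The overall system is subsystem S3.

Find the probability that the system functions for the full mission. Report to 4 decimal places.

0.9989

Parallel (M3 and M4): 1 − (1 − 0.857000)(1 − 0.842000) = 0.977406
Series (M2 and [0.977406]): 0.987000 × 0.977406 = 0.964700
Parallel (M1 and [0.964700]): 1 − (1 − 0.969000)(1 − 0.964700) = 0.9989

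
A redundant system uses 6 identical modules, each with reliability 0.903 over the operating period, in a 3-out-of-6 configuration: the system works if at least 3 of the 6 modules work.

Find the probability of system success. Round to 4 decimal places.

0.9989

R = Σ_{i=3}^{6} C(6,i) p^i (1−p)^{6−i} with p = 0.903
C(6,3)·0.903^3·0.097^3 = 0.013440
C(6,4)·0.903^4·0.097^2 = 0.093840
C(6,5)·0.903^5·0.097^1 = 0.349431
C(6,6)·0.903^6·0.097^0 = 0.542159
Sum = 0.9989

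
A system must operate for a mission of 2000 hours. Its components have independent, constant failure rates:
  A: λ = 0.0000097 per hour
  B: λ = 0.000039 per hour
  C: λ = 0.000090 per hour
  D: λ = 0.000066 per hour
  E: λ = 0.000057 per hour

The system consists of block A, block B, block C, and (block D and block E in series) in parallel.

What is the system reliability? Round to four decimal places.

0.9999

R(A) = exp(−0.0000097 × 2000) = 0.980787
R(B) = exp(−0.000039 × 2000) = 0.924964
R(C) = exp(−0.000090 × 2000) = 0.835270
R(D) = exp(−0.000066 × 2000) = 0.876341
R(E) = exp(−0.000057 × 2000) = 0.892258
Series (D and E): 0.876341 × 0.892258 = 0.781922
Parallel (A, B, C, and [0.781922]): 1 − (1 − 0.980787)(1 − 0.924964)(1 − 0.835270)(1 − 0.781922) = 0.9999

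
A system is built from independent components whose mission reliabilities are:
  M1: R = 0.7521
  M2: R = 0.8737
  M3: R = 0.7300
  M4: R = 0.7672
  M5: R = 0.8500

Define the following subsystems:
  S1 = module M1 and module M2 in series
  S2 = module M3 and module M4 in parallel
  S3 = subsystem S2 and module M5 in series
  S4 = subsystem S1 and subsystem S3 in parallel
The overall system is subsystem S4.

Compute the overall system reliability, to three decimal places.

Series (M1 and M2): 0.75210 × 0.87370 = 0.65711
Parallel (M3 and M4): 1 − (1 − 0.73000)(1 − 0.76720) = 0.93714
Series ([0.93714] and M5): 0.93714 × 0.85000 = 0.79657
Parallel ([0.65711] and [0.79657]): 1 − (1 − 0.65711)(1 − 0.79657) = 0.930

0.930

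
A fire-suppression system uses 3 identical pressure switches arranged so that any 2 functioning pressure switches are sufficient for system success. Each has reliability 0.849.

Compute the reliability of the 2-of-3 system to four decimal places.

R = Σ_{i=2}^{3} C(3,i) p^i (1−p)^{3−i} with p = 0.849
C(3,2)·0.849^2·0.151^1 = 0.326523
C(3,3)·0.849^3·0.151^0 = 0.611960
Sum = 0.9385

0.9385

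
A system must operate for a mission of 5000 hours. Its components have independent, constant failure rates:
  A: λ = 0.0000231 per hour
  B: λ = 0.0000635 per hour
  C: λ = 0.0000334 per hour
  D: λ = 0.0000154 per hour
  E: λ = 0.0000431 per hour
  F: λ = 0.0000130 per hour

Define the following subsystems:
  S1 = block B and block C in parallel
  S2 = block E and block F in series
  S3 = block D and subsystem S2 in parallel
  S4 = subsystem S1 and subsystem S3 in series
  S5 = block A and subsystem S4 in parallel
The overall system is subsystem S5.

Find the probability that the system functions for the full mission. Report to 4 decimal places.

R(A) = exp(−0.0000231 × 5000) = 0.890921
R(B) = exp(−0.0000635 × 5000) = 0.727967
R(C) = exp(−0.0000334 × 5000) = 0.846200
R(D) = exp(−0.0000154 × 5000) = 0.925890
R(E) = exp(−0.0000431 × 5000) = 0.806138
R(F) = exp(−0.0000130 × 5000) = 0.937067
Parallel (B and C): 1 − (1 − 0.727967)(1 − 0.846200) = 0.958161
Series (E and F): 0.806138 × 0.937067 = 0.755405
Parallel (D and [0.755405]): 1 − (1 − 0.925890)(1 − 0.755405) = 0.981873
Series ([0.958161] and [0.981873]): 0.958161 × 0.981873 = 0.940792
Parallel (A and [0.940792]): 1 − (1 − 0.890921)(1 − 0.940792) = 0.9935

0.9935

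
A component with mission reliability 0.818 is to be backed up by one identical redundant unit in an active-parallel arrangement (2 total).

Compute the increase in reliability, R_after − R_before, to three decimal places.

R_before = 0.818
R_after = 1 − (1 − 0.818)^2 = 0.967
ΔR = 0.967 − 0.818 = 0.149

0.149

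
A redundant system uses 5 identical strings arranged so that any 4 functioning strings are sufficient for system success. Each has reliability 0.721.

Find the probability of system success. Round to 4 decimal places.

R = Σ_{i=4}^{5} C(5,i) p^i (1−p)^{5−i} with p = 0.721
C(5,4)·0.721^4·0.279^1 = 0.376977
C(5,5)·0.721^5·0.279^0 = 0.194839
Sum = 0.5718

0.5718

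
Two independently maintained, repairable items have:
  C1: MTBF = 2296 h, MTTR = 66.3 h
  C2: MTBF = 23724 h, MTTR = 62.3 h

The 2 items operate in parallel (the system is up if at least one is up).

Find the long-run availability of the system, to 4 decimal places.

0.9999

A(C1) = MTBF/(MTBF+MTTR) = 2296/(2296+66.3) = 0.971934
A(C2) = MTBF/(MTBF+MTTR) = 23724/(23724+62.3) = 0.997381
Parallel availability: 1 − (1 − 0.971934)(1 − 0.997381) = 0.9999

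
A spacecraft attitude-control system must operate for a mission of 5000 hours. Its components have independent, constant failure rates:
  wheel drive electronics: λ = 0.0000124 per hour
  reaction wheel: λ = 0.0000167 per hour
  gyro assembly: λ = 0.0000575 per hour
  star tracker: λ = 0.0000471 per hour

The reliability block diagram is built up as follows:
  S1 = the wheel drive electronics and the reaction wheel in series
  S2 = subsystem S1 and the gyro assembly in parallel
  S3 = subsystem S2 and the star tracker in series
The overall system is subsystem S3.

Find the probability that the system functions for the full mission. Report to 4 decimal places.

R(wheel drive electronics) = exp(−0.0000124 × 5000) = 0.939883
R(reaction wheel) = exp(−0.0000167 × 5000) = 0.919891
R(gyro assembly) = exp(−0.0000575 × 5000) = 0.750137
R(star tracker) = exp(−0.0000471 × 5000) = 0.790176
Series (wheel drive electronics and reaction wheel): 0.939883 × 0.919891 = 0.864590
Parallel ([0.864590] and gyro assembly): 1 − (1 − 0.864590)(1 − 0.750137) = 0.966166
Series ([0.966166] and star tracker): 0.966166 × 0.790176 = 0.7634

0.7634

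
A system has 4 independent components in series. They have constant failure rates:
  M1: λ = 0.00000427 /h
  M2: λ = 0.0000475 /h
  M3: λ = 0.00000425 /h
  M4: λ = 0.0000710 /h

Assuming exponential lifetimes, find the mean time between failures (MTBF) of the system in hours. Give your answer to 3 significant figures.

7870

Series of exponential components: λ_sys = Σ λ_i
λ_sys = 0.00000427 + 0.0000475 + 0.00000425 + 0.0000710 = 1.2702e-04 /h
MTBF = 1 / λ_sys = 7870 h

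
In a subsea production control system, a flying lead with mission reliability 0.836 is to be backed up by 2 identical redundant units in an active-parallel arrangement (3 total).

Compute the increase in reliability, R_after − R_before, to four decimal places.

R_before = 0.836
R_after = 1 − (1 − 0.836)^3 = 0.9956
ΔR = 0.9956 − 0.836 = 0.1596

0.1596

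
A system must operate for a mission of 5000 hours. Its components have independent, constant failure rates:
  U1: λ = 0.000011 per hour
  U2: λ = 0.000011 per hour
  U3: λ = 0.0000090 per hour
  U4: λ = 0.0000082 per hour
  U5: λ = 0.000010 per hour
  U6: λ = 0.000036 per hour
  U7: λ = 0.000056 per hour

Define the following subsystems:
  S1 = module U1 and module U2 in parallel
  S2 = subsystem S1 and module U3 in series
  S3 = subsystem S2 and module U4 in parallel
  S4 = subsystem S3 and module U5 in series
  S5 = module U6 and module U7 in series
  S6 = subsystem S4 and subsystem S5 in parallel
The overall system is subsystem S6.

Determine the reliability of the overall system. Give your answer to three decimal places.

R(U1) = exp(−0.000011 × 5000) = 0.94649
R(U2) = exp(−0.000011 × 5000) = 0.94649
R(U3) = exp(−0.0000090 × 5000) = 0.95600
R(U4) = exp(−0.0000082 × 5000) = 0.95983
R(U5) = exp(−0.000010 × 5000) = 0.95123
R(U6) = exp(−0.000036 × 5000) = 0.83527
R(U7) = exp(−0.000056 × 5000) = 0.75578
Parallel (U1 and U2): 1 − (1 − 0.94649)(1 − 0.94649) = 0.99714
Series ([0.99714] and U3): 0.99714 × 0.95600 = 0.95327
Parallel ([0.95327] and U4): 1 − (1 − 0.95327)(1 − 0.95983) = 0.99812
Series ([0.99812] and U5): 0.99812 × 0.95123 = 0.94944
Series (U6 and U7): 0.83527 × 0.75578 = 0.63128
Parallel ([0.94944] and [0.63128]): 1 − (1 − 0.94944)(1 − 0.63128) = 0.981

0.981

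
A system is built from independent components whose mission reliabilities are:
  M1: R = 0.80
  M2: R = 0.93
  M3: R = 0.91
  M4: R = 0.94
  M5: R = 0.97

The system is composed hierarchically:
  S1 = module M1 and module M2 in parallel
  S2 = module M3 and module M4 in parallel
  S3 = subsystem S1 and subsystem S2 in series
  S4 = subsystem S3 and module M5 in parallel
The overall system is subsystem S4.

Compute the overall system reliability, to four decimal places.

Parallel (M1 and M2): 1 − (1 − 0.800000)(1 − 0.930000) = 0.986000
Parallel (M3 and M4): 1 − (1 − 0.910000)(1 − 0.940000) = 0.994600
Series ([0.986000] and [0.994600]): 0.986000 × 0.994600 = 0.980676
Parallel ([0.980676] and M5): 1 − (1 − 0.980676)(1 − 0.970000) = 0.9994

0.9994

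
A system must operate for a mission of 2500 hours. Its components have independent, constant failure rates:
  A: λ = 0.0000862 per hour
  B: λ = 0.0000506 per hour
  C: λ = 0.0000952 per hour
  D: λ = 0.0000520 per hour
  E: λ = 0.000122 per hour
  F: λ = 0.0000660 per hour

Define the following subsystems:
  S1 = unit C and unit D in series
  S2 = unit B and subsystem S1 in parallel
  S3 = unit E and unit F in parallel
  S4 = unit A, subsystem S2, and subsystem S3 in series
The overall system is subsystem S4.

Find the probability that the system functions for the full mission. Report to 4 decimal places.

R(A) = exp(−0.0000862 × 2500) = 0.806138
R(B) = exp(−0.0000506 × 2500) = 0.881174
R(C) = exp(−0.0000952 × 2500) = 0.788203
R(D) = exp(−0.0000520 × 2500) = 0.878095
R(E) = exp(−0.000122 × 2500) = 0.737123
R(F) = exp(−0.0000660 × 2500) = 0.847894
Series (C and D): 0.788203 × 0.878095 = 0.692117
Parallel (B and [0.692117]): 1 − (1 − 0.881174)(1 − 0.692117) = 0.963415
Parallel (E and F): 1 − (1 − 0.737123)(1 − 0.847894) = 0.960015
Series (A, [0.963415], and [0.960015]): 0.806138 × 0.963415 × 0.960015 = 0.7456

0.7456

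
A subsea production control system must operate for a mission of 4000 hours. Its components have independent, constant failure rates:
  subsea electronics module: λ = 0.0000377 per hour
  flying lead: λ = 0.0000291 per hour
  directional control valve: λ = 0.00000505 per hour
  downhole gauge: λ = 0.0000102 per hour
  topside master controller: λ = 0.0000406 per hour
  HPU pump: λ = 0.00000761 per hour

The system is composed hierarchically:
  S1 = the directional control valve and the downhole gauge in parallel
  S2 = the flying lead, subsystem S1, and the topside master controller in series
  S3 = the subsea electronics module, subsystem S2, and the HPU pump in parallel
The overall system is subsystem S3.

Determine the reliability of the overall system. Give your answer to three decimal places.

0.999

R(subsea electronics module) = exp(−0.0000377 × 4000) = 0.86002
R(flying lead) = exp(−0.0000291 × 4000) = 0.89012
R(directional control valve) = exp(−0.00000505 × 4000) = 0.98000
R(downhole gauge) = exp(−0.0000102 × 4000) = 0.96002
R(topside master controller) = exp(−0.0000406 × 4000) = 0.85010
R(HPU pump) = exp(−0.00000761 × 4000) = 0.97002
Parallel (directional control valve and downhole gauge): 1 − (1 − 0.98000)(1 − 0.96002) = 0.99920
Series (flying lead, [0.99920], and topside master controller): 0.89012 × 0.99920 × 0.85010 = 0.75609
Parallel (subsea electronics module, [0.75609], and HPU pump): 1 − (1 − 0.86002)(1 − 0.75609)(1 − 0.97002) = 0.999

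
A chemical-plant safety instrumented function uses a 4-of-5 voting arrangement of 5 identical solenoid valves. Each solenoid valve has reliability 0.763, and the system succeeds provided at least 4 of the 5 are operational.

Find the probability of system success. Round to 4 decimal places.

R = Σ_{i=4}^{5} C(5,i) p^i (1−p)^{5−i} with p = 0.763
C(5,4)·0.763^4·0.237^1 = 0.401621
C(5,5)·0.763^5·0.237^0 = 0.258597
Sum = 0.6602

0.6602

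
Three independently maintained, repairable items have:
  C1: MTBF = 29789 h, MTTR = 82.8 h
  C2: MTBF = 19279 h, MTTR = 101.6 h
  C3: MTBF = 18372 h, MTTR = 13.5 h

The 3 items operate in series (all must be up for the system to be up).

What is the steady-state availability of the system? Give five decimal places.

0.99127

A(C1) = MTBF/(MTBF+MTTR) = 29789/(29789+82.8) = 0.997228
A(C2) = MTBF/(MTBF+MTTR) = 19279/(19279+101.6) = 0.994758
A(C3) = MTBF/(MTBF+MTTR) = 18372/(18372+13.5) = 0.999266
Series availability: 0.997228 × 0.994758 × 0.999266 = 0.99127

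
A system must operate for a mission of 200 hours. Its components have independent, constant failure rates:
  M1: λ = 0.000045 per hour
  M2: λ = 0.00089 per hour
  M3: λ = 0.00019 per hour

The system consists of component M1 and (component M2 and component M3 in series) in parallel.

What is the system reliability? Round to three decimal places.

R(M1) = exp(−0.000045 × 200) = 0.99104
R(M2) = exp(−0.00089 × 200) = 0.83694
R(M3) = exp(−0.00019 × 200) = 0.96271
Series (M2 and M3): 0.83694 × 0.96271 = 0.80573
Parallel (M1 and [0.80573]): 1 − (1 − 0.99104)(1 − 0.80573) = 0.998

0.998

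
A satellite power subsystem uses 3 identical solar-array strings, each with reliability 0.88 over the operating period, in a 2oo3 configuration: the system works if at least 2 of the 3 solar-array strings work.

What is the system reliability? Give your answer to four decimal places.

R = Σ_{i=2}^{3} C(3,i) p^i (1−p)^{3−i} with p = 0.88
C(3,2)·0.88^2·0.12^1 = 0.278784
C(3,3)·0.88^3·0.12^0 = 0.681472
Sum = 0.9603

0.9603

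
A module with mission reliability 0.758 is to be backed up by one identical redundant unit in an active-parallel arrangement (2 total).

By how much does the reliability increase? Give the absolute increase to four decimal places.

0.1834

R_before = 0.758
R_after = 1 − (1 − 0.758)^2 = 0.9414
ΔR = 0.9414 − 0.758 = 0.1834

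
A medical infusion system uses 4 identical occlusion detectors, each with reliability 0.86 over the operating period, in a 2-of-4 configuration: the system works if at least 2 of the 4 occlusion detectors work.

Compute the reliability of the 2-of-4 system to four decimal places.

R = Σ_{i=2}^{4} C(4,i) p^i (1−p)^{4−i} with p = 0.86
C(4,2)·0.86^2·0.14^2 = 0.086977
C(4,3)·0.86^3·0.14^1 = 0.356191
C(4,4)·0.86^4·0.14^0 = 0.547008
Sum = 0.9902

0.9902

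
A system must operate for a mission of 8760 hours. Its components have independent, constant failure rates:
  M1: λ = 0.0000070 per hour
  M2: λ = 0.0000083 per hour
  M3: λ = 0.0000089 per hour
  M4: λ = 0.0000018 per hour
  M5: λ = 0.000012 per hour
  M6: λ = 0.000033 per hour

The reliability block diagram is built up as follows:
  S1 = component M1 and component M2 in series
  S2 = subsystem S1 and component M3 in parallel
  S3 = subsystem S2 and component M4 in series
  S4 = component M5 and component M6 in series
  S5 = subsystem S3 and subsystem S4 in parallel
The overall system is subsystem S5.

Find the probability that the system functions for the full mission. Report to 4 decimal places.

0.9919

R(M1) = exp(−0.0000070 × 8760) = 0.940522
R(M2) = exp(−0.0000083 × 8760) = 0.929872
R(M3) = exp(−0.0000089 × 8760) = 0.924998
R(M4) = exp(−0.0000018 × 8760) = 0.984356
R(M5) = exp(−0.000012 × 8760) = 0.900216
R(M6) = exp(−0.000033 × 8760) = 0.748952
Series (M1 and M2): 0.940522 × 0.929872 = 0.874565
Parallel ([0.874565] and M3): 1 − (1 − 0.874565)(1 − 0.924998) = 0.990592
Series ([0.990592] and M4): 0.990592 × 0.984356 = 0.975095
Series (M5 and M6): 0.900216 × 0.748952 = 0.674219
Parallel ([0.975095] and [0.674219]): 1 − (1 − 0.975095)(1 − 0.674219) = 0.9919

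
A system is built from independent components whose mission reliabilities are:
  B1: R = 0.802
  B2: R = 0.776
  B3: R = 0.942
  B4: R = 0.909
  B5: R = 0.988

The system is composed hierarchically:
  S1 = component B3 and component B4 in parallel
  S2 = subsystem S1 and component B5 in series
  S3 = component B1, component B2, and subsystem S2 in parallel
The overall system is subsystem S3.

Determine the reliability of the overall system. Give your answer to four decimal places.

Parallel (B3 and B4): 1 − (1 − 0.942000)(1 − 0.909000) = 0.994722
Series ([0.994722] and B5): 0.994722 × 0.988000 = 0.982785
Parallel (B1, B2, and [0.982785]): 1 − (1 − 0.802000)(1 − 0.776000)(1 − 0.982785) = 0.9992

0.9992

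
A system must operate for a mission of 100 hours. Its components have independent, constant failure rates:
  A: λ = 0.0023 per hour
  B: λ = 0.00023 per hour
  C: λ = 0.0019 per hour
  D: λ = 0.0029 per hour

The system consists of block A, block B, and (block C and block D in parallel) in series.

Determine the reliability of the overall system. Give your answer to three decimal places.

R(A) = exp(−0.0023 × 100) = 0.79453
R(B) = exp(−0.00023 × 100) = 0.97726
R(C) = exp(−0.0019 × 100) = 0.82696
R(D) = exp(−0.0029 × 100) = 0.74826
Parallel (C and D): 1 − (1 − 0.82696)(1 − 0.74826) = 0.95644
Series (A, B, and [0.95644]): 0.79453 × 0.97726 × 0.95644 = 0.743

0.743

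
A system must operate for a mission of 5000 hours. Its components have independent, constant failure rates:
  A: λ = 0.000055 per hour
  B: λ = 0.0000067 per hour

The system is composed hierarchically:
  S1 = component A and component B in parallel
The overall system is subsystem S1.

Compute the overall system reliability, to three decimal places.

0.992

R(A) = exp(−0.000055 × 5000) = 0.75957
R(B) = exp(−0.0000067 × 5000) = 0.96705
Parallel (A and B): 1 − (1 − 0.75957)(1 − 0.96705) = 0.992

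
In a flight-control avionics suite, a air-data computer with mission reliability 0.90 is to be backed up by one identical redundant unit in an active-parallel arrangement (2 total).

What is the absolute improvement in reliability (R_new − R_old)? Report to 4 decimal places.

0.0900

R_before = 0.90
R_after = 1 − (1 − 0.90)^2 = 0.9900
ΔR = 0.9900 − 0.90 = 0.0900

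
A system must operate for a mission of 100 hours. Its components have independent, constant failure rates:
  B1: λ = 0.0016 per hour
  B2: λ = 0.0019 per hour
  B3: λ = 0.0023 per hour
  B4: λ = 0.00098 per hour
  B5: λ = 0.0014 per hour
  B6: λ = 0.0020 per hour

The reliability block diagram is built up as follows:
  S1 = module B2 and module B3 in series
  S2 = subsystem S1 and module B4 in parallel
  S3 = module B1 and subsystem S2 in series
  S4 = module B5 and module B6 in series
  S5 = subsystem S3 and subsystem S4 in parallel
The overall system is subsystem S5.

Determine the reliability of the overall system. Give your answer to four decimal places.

0.9495

R(B1) = exp(−0.0016 × 100) = 0.852144
R(B2) = exp(−0.0019 × 100) = 0.826959
R(B3) = exp(−0.0023 × 100) = 0.794534
R(B4) = exp(−0.00098 × 100) = 0.906649
R(B5) = exp(−0.0014 × 100) = 0.869358
R(B6) = exp(−0.0020 × 100) = 0.818731
Series (B2 and B3): 0.826959 × 0.794534 = 0.657047
Parallel ([0.657047] and B4): 1 − (1 − 0.657047)(1 − 0.906649) = 0.967985
Series (B1 and [0.967985]): 0.852144 × 0.967985 = 0.824863
Series (B5 and B6): 0.869358 × 0.818731 = 0.711770
Parallel ([0.824863] and [0.711770]): 1 − (1 − 0.824863)(1 − 0.711770) = 0.9495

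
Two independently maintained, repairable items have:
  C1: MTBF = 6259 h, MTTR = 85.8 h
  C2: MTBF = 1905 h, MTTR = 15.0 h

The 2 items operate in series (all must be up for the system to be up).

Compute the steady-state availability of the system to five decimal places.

0.97877

A(C1) = MTBF/(MTBF+MTTR) = 6259/(6259+85.8) = 0.986477
A(C2) = MTBF/(MTBF+MTTR) = 1905/(1905+15.0) = 0.992188
Series availability: 0.986477 × 0.992188 = 0.97877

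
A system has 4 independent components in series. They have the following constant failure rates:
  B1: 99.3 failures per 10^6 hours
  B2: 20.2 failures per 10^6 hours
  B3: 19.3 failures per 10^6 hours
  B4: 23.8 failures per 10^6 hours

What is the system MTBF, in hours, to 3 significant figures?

6150

Series of exponential components: λ_sys = Σ λ_i
λ_sys = 0.0000993 + 0.0000202 + 0.0000193 + 0.0000238 = 1.6260e-04 /h
MTBF = 1 / λ_sys = 6150 h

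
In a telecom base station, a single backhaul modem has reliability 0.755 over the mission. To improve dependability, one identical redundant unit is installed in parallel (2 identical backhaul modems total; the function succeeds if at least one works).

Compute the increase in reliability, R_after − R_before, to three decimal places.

R_before = 0.755
R_after = 1 − (1 − 0.755)^2 = 0.940
ΔR = 0.940 − 0.755 = 0.185

0.185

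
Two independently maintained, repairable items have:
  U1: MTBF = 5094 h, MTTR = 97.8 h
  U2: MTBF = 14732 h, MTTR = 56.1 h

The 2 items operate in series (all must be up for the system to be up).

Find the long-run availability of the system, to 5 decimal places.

0.97744

A(U1) = MTBF/(MTBF+MTTR) = 5094/(5094+97.8) = 0.981163
A(U2) = MTBF/(MTBF+MTTR) = 14732/(14732+56.1) = 0.996206
Series availability: 0.981163 × 0.996206 = 0.97744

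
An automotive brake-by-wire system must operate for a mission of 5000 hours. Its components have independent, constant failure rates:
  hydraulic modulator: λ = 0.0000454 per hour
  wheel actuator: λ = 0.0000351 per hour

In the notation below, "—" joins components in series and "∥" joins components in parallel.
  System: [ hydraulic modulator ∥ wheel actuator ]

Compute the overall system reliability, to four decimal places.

R(hydraulic modulator) = exp(−0.0000454 × 5000) = 0.796921
R(wheel actuator) = exp(−0.0000351 × 5000) = 0.839037
Parallel (hydraulic modulator and wheel actuator): 1 − (1 − 0.796921)(1 − 0.839037) = 0.9673

0.9673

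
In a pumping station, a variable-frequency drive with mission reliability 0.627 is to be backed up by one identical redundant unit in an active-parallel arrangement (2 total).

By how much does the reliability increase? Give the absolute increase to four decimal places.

0.2339

R_before = 0.627
R_after = 1 − (1 − 0.627)^2 = 0.8609
ΔR = 0.8609 − 0.627 = 0.2339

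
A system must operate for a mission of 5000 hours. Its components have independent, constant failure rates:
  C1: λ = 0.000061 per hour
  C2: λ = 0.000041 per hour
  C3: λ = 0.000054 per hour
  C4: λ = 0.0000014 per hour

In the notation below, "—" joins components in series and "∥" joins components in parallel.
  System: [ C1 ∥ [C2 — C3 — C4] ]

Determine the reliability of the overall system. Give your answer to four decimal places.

0.8995

R(C1) = exp(−0.000061 × 5000) = 0.737123
R(C2) = exp(−0.000041 × 5000) = 0.814647
R(C3) = exp(−0.000054 × 5000) = 0.763379
R(C4) = exp(−0.0000014 × 5000) = 0.993024
Series (C2, C3, and C4): 0.814647 × 0.763379 × 0.993024 = 0.617546
Parallel (C1 and [0.617546]): 1 − (1 − 0.737123)(1 − 0.617546) = 0.8995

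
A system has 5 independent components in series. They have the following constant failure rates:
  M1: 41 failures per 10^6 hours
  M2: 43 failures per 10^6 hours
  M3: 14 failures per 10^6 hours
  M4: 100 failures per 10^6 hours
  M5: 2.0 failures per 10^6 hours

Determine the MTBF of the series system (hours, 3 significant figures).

Series of exponential components: λ_sys = Σ λ_i
λ_sys = 0.000041 + 0.000043 + 0.000014 + 0.00010 + 0.0000020 = 2.0000e-04 /h
MTBF = 1 / λ_sys = 5000 h

5000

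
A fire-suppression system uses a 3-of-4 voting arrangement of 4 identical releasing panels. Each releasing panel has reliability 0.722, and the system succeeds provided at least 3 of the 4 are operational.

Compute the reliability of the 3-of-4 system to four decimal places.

R = Σ_{i=3}^{4} C(4,i) p^i (1−p)^{4−i} with p = 0.722
C(4,3)·0.722^3·0.278^1 = 0.418520
C(4,4)·0.722^4·0.278^0 = 0.271737
Sum = 0.6903

0.6903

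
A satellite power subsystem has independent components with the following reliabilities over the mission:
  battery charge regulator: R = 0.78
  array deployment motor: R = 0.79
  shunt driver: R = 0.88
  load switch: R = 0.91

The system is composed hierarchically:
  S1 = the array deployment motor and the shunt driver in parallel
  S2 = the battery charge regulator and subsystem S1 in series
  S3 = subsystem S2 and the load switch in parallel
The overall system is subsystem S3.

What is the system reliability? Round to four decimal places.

0.9784

Parallel (array deployment motor and shunt driver): 1 − (1 − 0.790000)(1 − 0.880000) = 0.974800
Series (battery charge regulator and [0.974800]): 0.780000 × 0.974800 = 0.760344
Parallel ([0.760344] and load switch): 1 − (1 − 0.760344)(1 − 0.910000) = 0.9784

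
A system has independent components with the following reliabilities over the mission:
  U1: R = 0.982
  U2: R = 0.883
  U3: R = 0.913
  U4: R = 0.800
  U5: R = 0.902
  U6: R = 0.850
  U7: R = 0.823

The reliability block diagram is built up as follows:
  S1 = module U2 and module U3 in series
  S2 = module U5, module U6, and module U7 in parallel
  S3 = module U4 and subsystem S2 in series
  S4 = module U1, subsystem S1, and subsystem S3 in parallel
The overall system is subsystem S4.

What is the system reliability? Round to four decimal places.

Series (U2 and U3): 0.883000 × 0.913000 = 0.806179
Parallel (U5, U6, and U7): 1 − (1 − 0.902000)(1 − 0.850000)(1 − 0.823000) = 0.997398
Series (U4 and [0.997398]): 0.800000 × 0.997398 = 0.797918
Parallel (U1, [0.806179], and [0.797918]): 1 − (1 − 0.982000)(1 − 0.806179)(1 − 0.797918) = 0.9993

0.9993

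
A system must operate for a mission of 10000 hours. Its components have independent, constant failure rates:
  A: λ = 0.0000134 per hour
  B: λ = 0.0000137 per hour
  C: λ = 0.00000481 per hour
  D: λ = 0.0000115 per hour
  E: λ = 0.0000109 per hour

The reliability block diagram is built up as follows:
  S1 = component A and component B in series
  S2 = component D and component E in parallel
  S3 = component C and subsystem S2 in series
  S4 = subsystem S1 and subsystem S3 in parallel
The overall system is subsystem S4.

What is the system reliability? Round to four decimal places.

R(A) = exp(−0.0000134 × 10000) = 0.874590
R(B) = exp(−0.0000137 × 10000) = 0.871970
R(C) = exp(−0.00000481 × 10000) = 0.953038
R(D) = exp(−0.0000115 × 10000) = 0.891366
R(E) = exp(−0.0000109 × 10000) = 0.896730
Series (A and B): 0.874590 × 0.871970 = 0.762616
Parallel (D and E): 1 − (1 − 0.891366)(1 − 0.896730) = 0.988781
Series (C and [0.988781]): 0.953038 × 0.988781 = 0.942346
Parallel ([0.762616] and [0.942346]): 1 − (1 − 0.762616)(1 − 0.942346) = 0.9863

0.9863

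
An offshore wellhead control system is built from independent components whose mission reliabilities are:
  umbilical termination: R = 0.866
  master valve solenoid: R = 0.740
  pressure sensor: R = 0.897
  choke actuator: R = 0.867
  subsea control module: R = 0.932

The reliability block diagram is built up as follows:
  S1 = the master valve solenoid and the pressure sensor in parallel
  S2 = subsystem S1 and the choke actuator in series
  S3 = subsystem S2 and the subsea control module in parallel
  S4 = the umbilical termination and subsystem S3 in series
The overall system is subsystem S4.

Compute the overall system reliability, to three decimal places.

Parallel (master valve solenoid and pressure sensor): 1 − (1 − 0.74000)(1 − 0.89700) = 0.97322
Series ([0.97322] and choke actuator): 0.97322 × 0.86700 = 0.84378
Parallel ([0.84378] and subsea control module): 1 − (1 − 0.84378)(1 − 0.93200) = 0.98938
Series (umbilical termination and [0.98938]): 0.86600 × 0.98938 = 0.857

0.857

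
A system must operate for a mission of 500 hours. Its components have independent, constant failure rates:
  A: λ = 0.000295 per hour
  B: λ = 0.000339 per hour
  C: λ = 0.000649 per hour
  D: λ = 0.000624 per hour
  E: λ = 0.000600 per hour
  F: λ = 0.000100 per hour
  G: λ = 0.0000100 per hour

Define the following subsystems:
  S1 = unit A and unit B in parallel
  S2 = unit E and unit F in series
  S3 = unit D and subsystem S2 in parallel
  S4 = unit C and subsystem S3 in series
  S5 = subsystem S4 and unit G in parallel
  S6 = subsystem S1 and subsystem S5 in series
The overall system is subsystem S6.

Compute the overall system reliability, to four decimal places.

0.9770

R(A) = exp(−0.000295 × 500) = 0.862862
R(B) = exp(−0.000339 × 500) = 0.844087
R(C) = exp(−0.000649 × 500) = 0.722889
R(D) = exp(−0.000624 × 500) = 0.731982
R(E) = exp(−0.000600 × 500) = 0.740818
R(F) = exp(−0.000100 × 500) = 0.951229
R(G) = exp(−0.0000100 × 500) = 0.995012
Parallel (A and B): 1 − (1 − 0.862862)(1 − 0.844087) = 0.978618
Series (E and F): 0.740818 × 0.951229 = 0.704688
Parallel (D and [0.704688]): 1 − (1 − 0.731982)(1 − 0.704688) = 0.920851
Series (C and [0.920851]): 0.722889 × 0.920851 = 0.665673
Parallel ([0.665673] and G): 1 − (1 − 0.665673)(1 − 0.995012) = 0.998332
Series ([0.978618] and [0.998332]): 0.978618 × 0.998332 = 0.9770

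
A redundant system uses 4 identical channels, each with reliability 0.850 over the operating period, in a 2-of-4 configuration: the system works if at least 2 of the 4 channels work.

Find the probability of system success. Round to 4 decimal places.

0.9880

R = Σ_{i=2}^{4} C(4,i) p^i (1−p)^{4−i} with p = 0.850
C(4,2)·0.850^2·0.150^2 = 0.097538
C(4,3)·0.850^3·0.150^1 = 0.368475
C(4,4)·0.850^4·0.150^0 = 0.522006
Sum = 0.9880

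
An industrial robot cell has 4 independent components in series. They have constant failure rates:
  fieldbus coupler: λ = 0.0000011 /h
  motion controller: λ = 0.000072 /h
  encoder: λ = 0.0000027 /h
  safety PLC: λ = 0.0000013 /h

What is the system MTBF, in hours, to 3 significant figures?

13000

Series of exponential components: λ_sys = Σ λ_i
λ_sys = 0.0000011 + 0.000072 + 0.0000027 + 0.0000013 = 7.7100e-05 /h
MTBF = 1 / λ_sys = 13000 h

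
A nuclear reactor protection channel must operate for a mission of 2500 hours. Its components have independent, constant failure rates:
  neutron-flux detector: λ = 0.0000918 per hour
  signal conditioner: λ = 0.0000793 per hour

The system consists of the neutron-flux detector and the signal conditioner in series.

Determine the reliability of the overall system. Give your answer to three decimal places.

0.652

R(neutron-flux detector) = exp(−0.0000918 × 2500) = 0.79493
R(signal conditioner) = exp(−0.0000793 × 2500) = 0.82016
Series (neutron-flux detector and signal conditioner): 0.79493 × 0.82016 = 0.652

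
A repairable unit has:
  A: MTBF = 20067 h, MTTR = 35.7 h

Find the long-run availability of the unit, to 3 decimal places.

A(A) = MTBF/(MTBF+MTTR) = 20067/(20067+35.7) = 0.998

0.998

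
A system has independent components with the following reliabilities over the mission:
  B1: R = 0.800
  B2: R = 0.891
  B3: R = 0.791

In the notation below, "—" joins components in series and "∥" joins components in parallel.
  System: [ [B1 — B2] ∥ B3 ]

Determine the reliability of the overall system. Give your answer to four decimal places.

0.9400

Series (B1 and B2): 0.800000 × 0.891000 = 0.712800
Parallel ([0.712800] and B3): 1 − (1 − 0.712800)(1 − 0.791000) = 0.9400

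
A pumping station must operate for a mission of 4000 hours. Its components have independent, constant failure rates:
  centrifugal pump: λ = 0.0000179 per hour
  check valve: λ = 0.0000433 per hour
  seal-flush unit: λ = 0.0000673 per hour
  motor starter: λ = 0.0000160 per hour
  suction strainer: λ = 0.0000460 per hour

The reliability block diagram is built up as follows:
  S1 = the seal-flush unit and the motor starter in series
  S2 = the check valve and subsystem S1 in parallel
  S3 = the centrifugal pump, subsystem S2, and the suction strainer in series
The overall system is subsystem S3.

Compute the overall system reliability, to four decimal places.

0.7396

R(centrifugal pump) = exp(−0.0000179 × 4000) = 0.930903
R(check valve) = exp(−0.0000433 × 4000) = 0.840969
R(seal-flush unit) = exp(−0.0000673 × 4000) = 0.763990
R(motor starter) = exp(−0.0000160 × 4000) = 0.938005
R(suction strainer) = exp(−0.0000460 × 4000) = 0.831936
Series (seal-flush unit and motor starter): 0.763990 × 0.938005 = 0.716626
Parallel (check valve and [0.716626]): 1 − (1 − 0.840969)(1 − 0.716626) = 0.954935
Series (centrifugal pump, [0.954935], and suction strainer): 0.930903 × 0.954935 × 0.831936 = 0.7396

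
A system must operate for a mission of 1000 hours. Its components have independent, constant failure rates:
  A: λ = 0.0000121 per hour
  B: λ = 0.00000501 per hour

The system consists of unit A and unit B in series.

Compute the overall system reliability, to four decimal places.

R(A) = exp(−0.0000121 × 1000) = 0.987973
R(B) = exp(−0.00000501 × 1000) = 0.995003
Series (A and B): 0.987973 × 0.995003 = 0.9830

0.9830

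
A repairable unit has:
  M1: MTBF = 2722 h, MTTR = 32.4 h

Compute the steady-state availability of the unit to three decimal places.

A(M1) = MTBF/(MTBF+MTTR) = 2722/(2722+32.4) = 0.988

0.988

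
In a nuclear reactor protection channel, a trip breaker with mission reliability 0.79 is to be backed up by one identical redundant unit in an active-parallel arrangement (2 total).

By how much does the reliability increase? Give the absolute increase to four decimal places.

0.1659

R_before = 0.79
R_after = 1 − (1 − 0.79)^2 = 0.9559
ΔR = 0.9559 − 0.79 = 0.1659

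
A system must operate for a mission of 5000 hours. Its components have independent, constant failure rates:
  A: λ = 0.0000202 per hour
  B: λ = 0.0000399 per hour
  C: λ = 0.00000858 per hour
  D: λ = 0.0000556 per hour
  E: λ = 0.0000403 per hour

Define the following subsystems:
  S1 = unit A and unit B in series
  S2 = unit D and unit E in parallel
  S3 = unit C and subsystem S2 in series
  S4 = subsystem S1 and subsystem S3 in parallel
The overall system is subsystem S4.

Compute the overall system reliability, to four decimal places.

0.9781

R(A) = exp(−0.0000202 × 5000) = 0.903933
R(B) = exp(−0.0000399 × 5000) = 0.819140
R(C) = exp(−0.00000858 × 5000) = 0.958007
R(D) = exp(−0.0000556 × 5000) = 0.757297
R(E) = exp(−0.0000403 × 5000) = 0.817504
Series (A and B): 0.903933 × 0.819140 = 0.740448
Parallel (D and E): 1 − (1 − 0.757297)(1 − 0.817504) = 0.955708
Series (C and [0.955708]): 0.958007 × 0.955708 = 0.915575
Parallel ([0.740448] and [0.915575]): 1 − (1 − 0.740448)(1 − 0.915575) = 0.9781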